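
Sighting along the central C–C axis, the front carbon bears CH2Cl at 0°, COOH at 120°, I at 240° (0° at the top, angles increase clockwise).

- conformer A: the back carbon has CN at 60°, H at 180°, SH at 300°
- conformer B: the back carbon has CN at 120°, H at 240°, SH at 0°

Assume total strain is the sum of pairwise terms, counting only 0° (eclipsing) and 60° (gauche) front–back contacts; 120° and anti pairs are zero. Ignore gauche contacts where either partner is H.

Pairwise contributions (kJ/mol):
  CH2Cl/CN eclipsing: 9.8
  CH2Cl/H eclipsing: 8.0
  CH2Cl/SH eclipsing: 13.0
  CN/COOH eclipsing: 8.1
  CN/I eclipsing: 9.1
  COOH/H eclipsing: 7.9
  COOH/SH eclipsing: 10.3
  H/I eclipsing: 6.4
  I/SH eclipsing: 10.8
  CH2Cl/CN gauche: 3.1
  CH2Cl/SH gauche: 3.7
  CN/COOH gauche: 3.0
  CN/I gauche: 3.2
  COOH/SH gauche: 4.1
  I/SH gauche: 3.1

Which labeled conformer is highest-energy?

B

A (staggered): CH2Cl–CN gauche, CH2Cl–SH gauche, COOH–CN gauche, I–SH gauche; 3.1 + 3.7 + 3.0 + 3.1 = 12.9 kJ/mol.
B (eclipsed): CH2Cl–SH eclipsed, COOH–CN eclipsed, I–H eclipsed; 13.0 + 8.1 + 6.4 = 27.5 kJ/mol.
B has the highest total (27.5 kJ/mol).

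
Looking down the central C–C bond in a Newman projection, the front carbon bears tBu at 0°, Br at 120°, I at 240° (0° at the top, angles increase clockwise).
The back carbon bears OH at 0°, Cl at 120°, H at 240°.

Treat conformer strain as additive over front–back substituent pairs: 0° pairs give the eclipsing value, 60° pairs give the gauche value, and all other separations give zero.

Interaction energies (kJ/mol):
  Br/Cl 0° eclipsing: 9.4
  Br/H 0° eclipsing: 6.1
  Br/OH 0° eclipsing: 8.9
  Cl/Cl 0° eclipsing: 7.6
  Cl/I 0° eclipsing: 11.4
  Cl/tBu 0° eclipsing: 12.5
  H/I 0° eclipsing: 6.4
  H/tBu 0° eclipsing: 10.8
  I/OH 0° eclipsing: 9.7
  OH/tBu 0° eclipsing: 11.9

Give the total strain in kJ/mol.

This conformer (eclipsed): tBu(0°)/OH(0°) eclipsed 11.9; Br(120°)/Cl(120°) eclipsed 9.4; I(240°)/H(240°) eclipsed 6.4 → 27.7 kJ/mol.

27.7 kJ/mol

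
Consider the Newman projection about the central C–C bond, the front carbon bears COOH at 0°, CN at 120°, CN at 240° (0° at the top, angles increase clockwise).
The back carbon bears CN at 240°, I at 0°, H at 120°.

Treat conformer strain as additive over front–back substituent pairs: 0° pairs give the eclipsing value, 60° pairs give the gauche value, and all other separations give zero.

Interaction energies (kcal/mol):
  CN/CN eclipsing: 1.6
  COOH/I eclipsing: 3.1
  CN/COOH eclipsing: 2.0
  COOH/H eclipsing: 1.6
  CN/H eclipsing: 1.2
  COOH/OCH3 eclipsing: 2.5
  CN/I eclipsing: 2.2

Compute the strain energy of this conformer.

5.9 kcal/mol

This conformer is eclipsed. COOH at 0° is eclipsed with I at 0° (3.1); CN at 120° is eclipsed with H at 120° (1.2); CN at 240° is eclipsed with CN at 240° (1.6). Total 5.9 kcal/mol.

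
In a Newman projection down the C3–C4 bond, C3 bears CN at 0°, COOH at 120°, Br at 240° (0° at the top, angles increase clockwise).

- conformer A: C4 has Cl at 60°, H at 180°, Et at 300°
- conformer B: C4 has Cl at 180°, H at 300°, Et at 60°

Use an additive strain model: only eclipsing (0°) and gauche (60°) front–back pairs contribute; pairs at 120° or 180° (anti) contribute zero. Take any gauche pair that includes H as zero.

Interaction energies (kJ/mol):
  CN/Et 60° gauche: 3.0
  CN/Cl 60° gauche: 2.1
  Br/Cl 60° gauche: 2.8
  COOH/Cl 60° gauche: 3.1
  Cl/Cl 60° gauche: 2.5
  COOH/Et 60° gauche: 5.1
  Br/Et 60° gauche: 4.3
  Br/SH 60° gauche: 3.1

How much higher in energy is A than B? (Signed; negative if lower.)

-1.5 kJ/mol

A (staggered): CN–Cl gauche, CN–Et gauche, COOH–Cl gauche, Br–Et gauche; 2.1 + 3.0 + 3.1 + 4.3 = 12.5 kJ/mol.
B (staggered): CN–Et gauche, COOH–Cl gauche, COOH–Et gauche, Br–Cl gauche; 3.0 + 3.1 + 5.1 + 2.8 = 14.0 kJ/mol.
E(A) − E(B) = 12.5 − 14.0 = -1.5 kJ/mol.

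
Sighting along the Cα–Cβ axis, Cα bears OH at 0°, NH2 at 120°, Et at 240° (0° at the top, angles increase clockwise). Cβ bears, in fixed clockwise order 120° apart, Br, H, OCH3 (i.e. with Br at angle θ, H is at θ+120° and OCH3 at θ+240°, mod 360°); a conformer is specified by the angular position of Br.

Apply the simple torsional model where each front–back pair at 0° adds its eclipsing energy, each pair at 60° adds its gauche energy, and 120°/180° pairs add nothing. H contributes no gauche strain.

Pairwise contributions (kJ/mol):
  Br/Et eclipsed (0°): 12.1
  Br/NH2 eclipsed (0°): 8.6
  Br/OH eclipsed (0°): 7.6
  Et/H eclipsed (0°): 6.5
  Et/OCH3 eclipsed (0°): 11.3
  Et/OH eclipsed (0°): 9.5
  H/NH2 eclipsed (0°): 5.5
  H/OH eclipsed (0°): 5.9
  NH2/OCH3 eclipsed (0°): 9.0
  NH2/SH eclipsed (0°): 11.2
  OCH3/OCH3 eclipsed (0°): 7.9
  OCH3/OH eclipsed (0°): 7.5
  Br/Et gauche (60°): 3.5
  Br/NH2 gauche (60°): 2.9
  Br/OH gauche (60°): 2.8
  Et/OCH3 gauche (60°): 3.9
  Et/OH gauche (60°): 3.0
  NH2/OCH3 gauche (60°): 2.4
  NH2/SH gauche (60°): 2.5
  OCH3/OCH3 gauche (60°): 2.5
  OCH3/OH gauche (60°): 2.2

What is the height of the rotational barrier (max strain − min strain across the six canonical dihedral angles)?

16.0 kJ/mol

Br at 0° (eclipsed): OH–Br eclipsed, NH2–H eclipsed, Et–OCH3 eclipsed; 7.6 + 5.5 + 11.3 = 24.4 kJ/mol.
Br at 60° (staggered): OH–Br gauche, OH–OCH3 gauche, NH2–Br gauche, Et–OCH3 gauche; 2.8 + 2.2 + 2.9 + 3.9 = 11.8 kJ/mol.
Br at 120° (eclipsed): OH–OCH3 eclipsed, NH2–Br eclipsed, Et–H eclipsed; 7.5 + 8.6 + 6.5 = 22.6 kJ/mol.
Br at 180° (staggered): OH–OCH3 gauche, NH2–Br gauche, NH2–OCH3 gauche, Et–Br gauche; 2.2 + 2.9 + 2.4 + 3.5 = 11.0 kJ/mol.
Br at 240° (eclipsed): OH–H eclipsed, NH2–OCH3 eclipsed, Et–Br eclipsed; 5.9 + 9.0 + 12.1 = 27.0 kJ/mol.
Br at 300° (staggered): OH–Br gauche, NH2–OCH3 gauche, Et–Br gauche, Et–OCH3 gauche; 2.8 + 2.4 + 3.5 + 3.9 = 12.6 kJ/mol.
Max at 240° (27.0 kJ/mol), min at 180° (11.0 kJ/mol); barrier = 16.0 kJ/mol.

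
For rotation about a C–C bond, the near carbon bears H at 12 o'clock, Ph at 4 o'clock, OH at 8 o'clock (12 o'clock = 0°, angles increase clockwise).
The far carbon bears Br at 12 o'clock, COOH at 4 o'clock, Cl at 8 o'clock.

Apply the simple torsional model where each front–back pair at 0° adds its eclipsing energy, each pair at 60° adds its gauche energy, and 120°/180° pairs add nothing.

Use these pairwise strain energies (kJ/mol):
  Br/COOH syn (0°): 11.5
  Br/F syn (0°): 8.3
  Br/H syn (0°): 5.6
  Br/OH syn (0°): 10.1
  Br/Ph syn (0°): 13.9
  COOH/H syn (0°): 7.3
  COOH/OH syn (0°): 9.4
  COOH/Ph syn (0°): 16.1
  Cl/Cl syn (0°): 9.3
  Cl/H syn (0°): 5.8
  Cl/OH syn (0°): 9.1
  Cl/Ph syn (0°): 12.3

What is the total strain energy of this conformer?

This conformer (eclipsed): H(0°)/Br(0°) eclipsed 5.6; Ph(120°)/COOH(120°) eclipsed 16.1; OH(240°)/Cl(240°) eclipsed 9.1 → 30.8 kJ/mol.

30.8 kJ/mol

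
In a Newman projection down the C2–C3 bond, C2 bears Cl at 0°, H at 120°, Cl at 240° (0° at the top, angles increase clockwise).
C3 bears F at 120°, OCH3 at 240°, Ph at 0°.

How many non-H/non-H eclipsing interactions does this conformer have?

2

Non-H eclipsing pairs: Cl(0°)/Ph(0°); Cl(240°)/OCH3(240°) — 2 interactions.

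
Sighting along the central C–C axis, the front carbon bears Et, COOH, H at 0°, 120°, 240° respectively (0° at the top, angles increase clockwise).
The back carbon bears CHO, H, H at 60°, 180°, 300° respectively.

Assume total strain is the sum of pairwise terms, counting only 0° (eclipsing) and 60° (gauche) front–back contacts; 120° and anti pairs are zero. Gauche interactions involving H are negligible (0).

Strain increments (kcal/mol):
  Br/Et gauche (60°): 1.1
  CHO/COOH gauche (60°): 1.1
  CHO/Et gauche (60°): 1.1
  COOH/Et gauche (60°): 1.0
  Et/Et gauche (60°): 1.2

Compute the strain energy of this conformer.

2.2 kcal/mol

This conformer (staggered): Et–CHO gauche, COOH–CHO gauche; 1.1 + 1.1 = 2.2 kcal/mol.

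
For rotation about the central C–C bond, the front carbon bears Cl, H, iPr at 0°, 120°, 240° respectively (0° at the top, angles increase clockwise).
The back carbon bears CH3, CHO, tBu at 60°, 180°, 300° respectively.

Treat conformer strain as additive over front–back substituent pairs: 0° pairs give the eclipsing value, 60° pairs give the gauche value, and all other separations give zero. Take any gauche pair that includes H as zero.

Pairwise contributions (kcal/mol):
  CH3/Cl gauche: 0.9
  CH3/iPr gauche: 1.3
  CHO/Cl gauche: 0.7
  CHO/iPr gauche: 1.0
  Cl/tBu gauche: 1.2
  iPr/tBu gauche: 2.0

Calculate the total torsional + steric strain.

This conformer (staggered): Cl–CH3 gauche, Cl–tBu gauche, iPr–CHO gauche, iPr–tBu gauche; 0.9 + 1.2 + 1.0 + 2.0 = 5.1 kcal/mol.

5.1 kcal/mol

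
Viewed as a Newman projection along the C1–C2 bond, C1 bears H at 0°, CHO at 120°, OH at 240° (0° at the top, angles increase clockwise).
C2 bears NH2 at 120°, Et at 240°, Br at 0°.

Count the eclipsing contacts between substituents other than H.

2

Non-H eclipsing pairs: CHO(120°)/NH2(120°); OH(240°)/Et(240°) — 2 interactions.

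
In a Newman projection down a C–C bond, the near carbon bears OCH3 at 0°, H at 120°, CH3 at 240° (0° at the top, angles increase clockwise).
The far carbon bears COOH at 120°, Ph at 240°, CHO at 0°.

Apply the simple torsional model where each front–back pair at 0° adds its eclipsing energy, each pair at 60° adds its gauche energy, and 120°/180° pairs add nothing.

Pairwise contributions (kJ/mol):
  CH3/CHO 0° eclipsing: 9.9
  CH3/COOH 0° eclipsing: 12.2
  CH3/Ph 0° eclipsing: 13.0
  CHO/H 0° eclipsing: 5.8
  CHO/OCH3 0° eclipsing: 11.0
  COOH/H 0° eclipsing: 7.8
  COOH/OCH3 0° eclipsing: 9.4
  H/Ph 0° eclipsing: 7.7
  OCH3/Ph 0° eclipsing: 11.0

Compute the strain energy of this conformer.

31.8 kJ/mol

This conformer is eclipsed. OCH3 at 0° is eclipsed with CHO at 0° (11.0); H at 120° is eclipsed with COOH at 120° (7.8); CH3 at 240° is eclipsed with Ph at 240° (13.0). Total 31.8 kJ/mol.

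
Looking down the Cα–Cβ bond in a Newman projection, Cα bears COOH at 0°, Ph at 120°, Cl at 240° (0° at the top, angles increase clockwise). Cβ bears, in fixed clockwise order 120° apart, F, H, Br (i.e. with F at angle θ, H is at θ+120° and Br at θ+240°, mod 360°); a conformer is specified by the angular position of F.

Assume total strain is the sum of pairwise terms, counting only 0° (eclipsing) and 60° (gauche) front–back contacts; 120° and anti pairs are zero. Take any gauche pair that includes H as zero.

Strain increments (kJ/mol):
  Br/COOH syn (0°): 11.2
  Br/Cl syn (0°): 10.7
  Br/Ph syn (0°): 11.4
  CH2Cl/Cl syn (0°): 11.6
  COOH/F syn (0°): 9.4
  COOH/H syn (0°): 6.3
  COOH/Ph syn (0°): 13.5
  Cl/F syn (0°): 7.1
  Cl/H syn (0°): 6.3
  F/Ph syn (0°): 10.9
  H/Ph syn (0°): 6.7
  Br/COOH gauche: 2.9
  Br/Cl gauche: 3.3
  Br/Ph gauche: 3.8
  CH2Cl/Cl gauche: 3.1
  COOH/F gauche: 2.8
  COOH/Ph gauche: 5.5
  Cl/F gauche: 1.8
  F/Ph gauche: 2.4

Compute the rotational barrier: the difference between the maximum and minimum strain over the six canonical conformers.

F at 0° (eclipsed): COOH–F eclipsed, Ph–H eclipsed, Cl–Br eclipsed; 9.4 + 6.7 + 10.7 = 26.8 kJ/mol.
F at 60° (staggered): COOH–F gauche, COOH–Br gauche, Ph–F gauche, Cl–Br gauche; 2.8 + 2.9 + 2.4 + 3.3 = 11.4 kJ/mol.
F at 120° (eclipsed): COOH–Br eclipsed, Ph–F eclipsed, Cl–H eclipsed; 11.2 + 10.9 + 6.3 = 28.4 kJ/mol.
F at 180° (staggered): COOH–Br gauche, Ph–F gauche, Ph–Br gauche, Cl–F gauche; 2.9 + 2.4 + 3.8 + 1.8 = 10.9 kJ/mol.
F at 240° (eclipsed): COOH–H eclipsed, Ph–Br eclipsed, Cl–F eclipsed; 6.3 + 11.4 + 7.1 = 24.8 kJ/mol.
F at 300° (staggered): COOH–F gauche, Ph–Br gauche, Cl–F gauche, Cl–Br gauche; 2.8 + 3.8 + 1.8 + 3.3 = 11.7 kJ/mol.
Max at 120° (28.4 kJ/mol), min at 180° (10.9 kJ/mol); barrier = 17.5 kJ/mol.

17.5 kJ/mol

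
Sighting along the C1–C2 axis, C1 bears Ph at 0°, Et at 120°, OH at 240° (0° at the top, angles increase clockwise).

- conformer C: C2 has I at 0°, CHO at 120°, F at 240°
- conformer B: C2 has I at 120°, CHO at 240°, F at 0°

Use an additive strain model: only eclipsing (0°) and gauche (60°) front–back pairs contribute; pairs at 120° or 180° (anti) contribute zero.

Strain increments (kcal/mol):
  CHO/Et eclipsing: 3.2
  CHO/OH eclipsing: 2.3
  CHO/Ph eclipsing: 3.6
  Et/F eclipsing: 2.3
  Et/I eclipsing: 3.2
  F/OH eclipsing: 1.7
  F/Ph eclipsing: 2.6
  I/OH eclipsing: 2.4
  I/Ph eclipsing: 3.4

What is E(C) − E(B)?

+0.2 kcal/mol

C (eclipsed): Ph–I eclipsed, Et–CHO eclipsed, OH–F eclipsed; 3.4 + 3.2 + 1.7 = 8.3 kcal/mol.
B (eclipsed): Ph–F eclipsed, Et–I eclipsed, OH–CHO eclipsed; 2.6 + 3.2 + 2.3 = 8.1 kcal/mol.
E(C) − E(B) = 8.3 − 8.1 = +0.2 kcal/mol.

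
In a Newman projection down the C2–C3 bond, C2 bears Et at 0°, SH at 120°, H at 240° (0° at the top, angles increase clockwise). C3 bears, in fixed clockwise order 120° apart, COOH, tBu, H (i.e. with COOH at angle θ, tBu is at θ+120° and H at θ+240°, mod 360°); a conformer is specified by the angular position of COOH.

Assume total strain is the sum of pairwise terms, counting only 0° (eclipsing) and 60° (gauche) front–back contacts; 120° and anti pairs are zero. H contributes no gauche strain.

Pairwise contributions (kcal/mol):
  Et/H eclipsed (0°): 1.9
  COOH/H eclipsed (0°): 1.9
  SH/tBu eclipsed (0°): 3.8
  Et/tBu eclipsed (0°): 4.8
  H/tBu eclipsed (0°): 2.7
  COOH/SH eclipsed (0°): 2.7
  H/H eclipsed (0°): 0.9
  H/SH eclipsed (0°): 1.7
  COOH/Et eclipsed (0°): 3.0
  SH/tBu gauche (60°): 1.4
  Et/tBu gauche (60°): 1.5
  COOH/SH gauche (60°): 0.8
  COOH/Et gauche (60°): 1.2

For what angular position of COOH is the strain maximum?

240°

COOH at 0° (eclipsed): Et–COOH eclipsed, SH–tBu eclipsed, H–H eclipsed; 3.0 + 3.8 + 0.9 = 7.7 kcal/mol.
COOH at 60° (staggered): Et–COOH gauche, SH–COOH gauche, SH–tBu gauche; 1.2 + 0.8 + 1.4 = 3.4 kcal/mol.
COOH at 120° (eclipsed): Et–H eclipsed, SH–COOH eclipsed, H–tBu eclipsed; 1.9 + 2.7 + 2.7 = 7.3 kcal/mol.
COOH at 180° (staggered): Et–tBu gauche, SH–COOH gauche; 1.5 + 0.8 = 2.3 kcal/mol.
COOH at 240° (eclipsed): Et–tBu eclipsed, SH–H eclipsed, H–COOH eclipsed; 4.8 + 1.7 + 1.9 = 8.4 kcal/mol.
COOH at 300° (staggered): Et–COOH gauche, Et–tBu gauche, SH–tBu gauche; 1.2 + 1.5 + 1.4 = 4.1 kcal/mol.
The maximum (8.4 kcal/mol) occurs with COOH at 240°.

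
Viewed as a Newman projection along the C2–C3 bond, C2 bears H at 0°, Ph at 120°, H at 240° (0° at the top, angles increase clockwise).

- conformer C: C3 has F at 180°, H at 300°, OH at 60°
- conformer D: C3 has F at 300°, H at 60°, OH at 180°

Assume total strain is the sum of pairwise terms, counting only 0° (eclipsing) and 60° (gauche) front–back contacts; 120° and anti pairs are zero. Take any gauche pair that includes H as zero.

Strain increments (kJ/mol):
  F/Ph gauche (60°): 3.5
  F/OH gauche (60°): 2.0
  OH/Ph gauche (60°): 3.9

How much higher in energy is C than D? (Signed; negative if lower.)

+3.5 kJ/mol

C (staggered): Ph(120°)/F(180°) gauche 3.5; Ph(120°)/OH(60°) gauche 3.9 → 7.4 kJ/mol.
D (staggered): Ph(120°)/OH(180°) gauche 3.9 → 3.9 kJ/mol.
E(C) − E(D) = 7.4 − 3.9 = +3.5 kJ/mol.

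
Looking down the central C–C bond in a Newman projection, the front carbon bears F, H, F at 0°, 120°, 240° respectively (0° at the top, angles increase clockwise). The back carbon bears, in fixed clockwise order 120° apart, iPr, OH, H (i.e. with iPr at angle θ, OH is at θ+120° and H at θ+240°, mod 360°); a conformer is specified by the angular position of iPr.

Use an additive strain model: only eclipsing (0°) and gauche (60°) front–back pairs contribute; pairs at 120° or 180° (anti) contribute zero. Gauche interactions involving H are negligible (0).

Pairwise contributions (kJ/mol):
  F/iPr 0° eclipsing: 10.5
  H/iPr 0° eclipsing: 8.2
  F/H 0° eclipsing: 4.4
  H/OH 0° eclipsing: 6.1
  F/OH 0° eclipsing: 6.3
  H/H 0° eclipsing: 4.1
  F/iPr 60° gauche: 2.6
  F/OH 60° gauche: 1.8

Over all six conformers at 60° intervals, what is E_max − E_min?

iPr at 0° is eclipsed. F at 0° is eclipsed with iPr at 0° (10.5); H at 120° is eclipsed with OH at 120° (6.1); F at 240° is eclipsed with H at 240° (4.4). Total 21.0 kJ/mol.
iPr at 60° is staggered. F at 0° is gauche with iPr at 60° (2.6); F at 240° is gauche with OH at 180° (1.8). Total 4.4 kJ/mol.
iPr at 120° is eclipsed. F at 0° is eclipsed with H at 0° (4.4); H at 120° is eclipsed with iPr at 120° (8.2); F at 240° is eclipsed with OH at 240° (6.3). Total 18.9 kJ/mol.
iPr at 180° is staggered. F at 0° is gauche with OH at 300° (1.8); F at 240° is gauche with iPr at 180° (2.6); F at 240° is gauche with OH at 300° (1.8). Total 6.2 kJ/mol.
iPr at 240° is eclipsed. F at 0° is eclipsed with OH at 0° (6.3); H at 120° is eclipsed with H at 120° (4.1); F at 240° is eclipsed with iPr at 240° (10.5). Total 20.9 kJ/mol.
iPr at 300° is staggered. F at 0° is gauche with iPr at 300° (2.6); F at 0° is gauche with OH at 60° (1.8); F at 240° is gauche with iPr at 300° (2.6). Total 7.0 kJ/mol.
Max at 0° (21.0 kJ/mol), min at 60° (4.4 kJ/mol); barrier = 16.6 kJ/mol.

16.6 kJ/mol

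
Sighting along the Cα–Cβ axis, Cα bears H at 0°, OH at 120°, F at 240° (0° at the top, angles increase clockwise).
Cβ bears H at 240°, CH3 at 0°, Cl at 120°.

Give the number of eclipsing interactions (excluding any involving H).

Non-H eclipsing pairs: OH(120°)/Cl(120°) — 1 interaction.

1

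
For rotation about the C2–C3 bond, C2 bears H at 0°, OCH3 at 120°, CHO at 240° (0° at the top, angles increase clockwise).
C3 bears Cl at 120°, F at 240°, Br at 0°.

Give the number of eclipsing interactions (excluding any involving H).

2

Non-H eclipsing pairs: OCH3(120°)/Cl(120°); CHO(240°)/F(240°) — 2 interactions.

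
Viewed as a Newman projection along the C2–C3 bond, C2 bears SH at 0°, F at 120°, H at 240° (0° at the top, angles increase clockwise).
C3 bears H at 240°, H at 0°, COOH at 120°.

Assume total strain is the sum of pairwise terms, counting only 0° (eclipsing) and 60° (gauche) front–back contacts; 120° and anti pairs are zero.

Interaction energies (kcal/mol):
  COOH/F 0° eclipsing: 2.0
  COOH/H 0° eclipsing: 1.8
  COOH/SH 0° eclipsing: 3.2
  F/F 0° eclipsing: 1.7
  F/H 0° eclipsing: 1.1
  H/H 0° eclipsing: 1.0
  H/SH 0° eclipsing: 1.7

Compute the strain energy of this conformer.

This conformer is eclipsed. SH at 0° is eclipsed with H at 0° (1.7); F at 120° is eclipsed with COOH at 120° (2.0); H at 240° is eclipsed with H at 240° (1.0). Total 4.7 kcal/mol.

4.7 kcal/mol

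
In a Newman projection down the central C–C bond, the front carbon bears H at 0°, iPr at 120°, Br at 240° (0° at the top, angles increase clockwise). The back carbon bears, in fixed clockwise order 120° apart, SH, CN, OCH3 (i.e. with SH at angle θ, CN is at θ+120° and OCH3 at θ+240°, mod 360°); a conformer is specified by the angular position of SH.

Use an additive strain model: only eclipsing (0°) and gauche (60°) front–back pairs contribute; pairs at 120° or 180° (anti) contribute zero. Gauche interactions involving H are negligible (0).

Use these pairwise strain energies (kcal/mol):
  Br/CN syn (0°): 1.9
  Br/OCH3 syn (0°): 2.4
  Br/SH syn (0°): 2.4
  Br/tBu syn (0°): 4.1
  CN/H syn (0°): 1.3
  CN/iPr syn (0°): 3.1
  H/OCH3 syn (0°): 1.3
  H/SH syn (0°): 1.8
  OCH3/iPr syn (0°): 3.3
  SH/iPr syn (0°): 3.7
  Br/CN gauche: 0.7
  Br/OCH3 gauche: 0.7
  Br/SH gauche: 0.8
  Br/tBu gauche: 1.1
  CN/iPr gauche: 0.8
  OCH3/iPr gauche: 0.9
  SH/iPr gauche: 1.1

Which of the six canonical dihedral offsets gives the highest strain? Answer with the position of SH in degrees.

SH at 0° (eclipsed): H–SH eclipsed, iPr–CN eclipsed, Br–OCH3 eclipsed; 1.8 + 3.1 + 2.4 = 7.3 kcal/mol.
SH at 60° (staggered): iPr–SH gauche, iPr–CN gauche, Br–CN gauche, Br–OCH3 gauche; 1.1 + 0.8 + 0.7 + 0.7 = 3.3 kcal/mol.
SH at 120° (eclipsed): H–OCH3 eclipsed, iPr–SH eclipsed, Br–CN eclipsed; 1.3 + 3.7 + 1.9 = 6.9 kcal/mol.
SH at 180° (staggered): iPr–SH gauche, iPr–OCH3 gauche, Br–SH gauche, Br–CN gauche; 1.1 + 0.9 + 0.8 + 0.7 = 3.5 kcal/mol.
SH at 240° (eclipsed): H–CN eclipsed, iPr–OCH3 eclipsed, Br–SH eclipsed; 1.3 + 3.3 + 2.4 = 7.0 kcal/mol.
SH at 300° (staggered): iPr–CN gauche, iPr–OCH3 gauche, Br–SH gauche, Br–OCH3 gauche; 0.8 + 0.9 + 0.8 + 0.7 = 3.2 kcal/mol.
The maximum (7.3 kcal/mol) occurs with SH at 0°.

0°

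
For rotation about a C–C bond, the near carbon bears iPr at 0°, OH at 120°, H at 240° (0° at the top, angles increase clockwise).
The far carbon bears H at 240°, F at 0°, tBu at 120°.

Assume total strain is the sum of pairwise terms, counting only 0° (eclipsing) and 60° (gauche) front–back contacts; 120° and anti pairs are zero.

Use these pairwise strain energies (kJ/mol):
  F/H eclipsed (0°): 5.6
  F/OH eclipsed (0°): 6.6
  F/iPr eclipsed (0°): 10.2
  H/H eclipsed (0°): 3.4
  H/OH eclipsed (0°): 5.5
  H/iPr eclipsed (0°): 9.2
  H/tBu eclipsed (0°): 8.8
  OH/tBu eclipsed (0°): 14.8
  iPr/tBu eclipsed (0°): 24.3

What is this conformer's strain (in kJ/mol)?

This conformer (eclipsed): iPr–F eclipsed, OH–tBu eclipsed, H–H eclipsed; 10.2 + 14.8 + 3.4 = 28.4 kJ/mol.

28.4 kJ/mol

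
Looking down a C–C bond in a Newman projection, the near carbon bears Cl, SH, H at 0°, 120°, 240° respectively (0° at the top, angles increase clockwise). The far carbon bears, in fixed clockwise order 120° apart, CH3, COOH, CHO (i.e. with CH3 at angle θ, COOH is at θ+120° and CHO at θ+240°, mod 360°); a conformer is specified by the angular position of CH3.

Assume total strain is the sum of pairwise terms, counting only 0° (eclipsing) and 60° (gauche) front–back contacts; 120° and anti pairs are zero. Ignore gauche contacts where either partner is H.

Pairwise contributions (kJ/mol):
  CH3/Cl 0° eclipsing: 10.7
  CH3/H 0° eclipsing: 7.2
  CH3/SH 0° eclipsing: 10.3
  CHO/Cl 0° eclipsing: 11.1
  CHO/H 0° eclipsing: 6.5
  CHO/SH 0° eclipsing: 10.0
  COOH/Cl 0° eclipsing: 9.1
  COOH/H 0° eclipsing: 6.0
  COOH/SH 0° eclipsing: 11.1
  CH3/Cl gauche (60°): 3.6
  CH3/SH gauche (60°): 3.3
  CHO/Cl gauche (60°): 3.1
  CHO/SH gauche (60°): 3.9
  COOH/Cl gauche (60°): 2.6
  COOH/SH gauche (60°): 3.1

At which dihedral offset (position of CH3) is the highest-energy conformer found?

0°

CH3 at 0° (eclipsed): Cl(0°)/CH3(0°) eclipsed 10.7; SH(120°)/COOH(120°) eclipsed 11.1; H(240°)/CHO(240°) eclipsed 6.5 → 28.3 kJ/mol.
CH3 at 60° (staggered): Cl(0°)/CH3(60°) gauche 3.6; Cl(0°)/CHO(300°) gauche 3.1; SH(120°)/CH3(60°) gauche 3.3; SH(120°)/COOH(180°) gauche 3.1 → 13.1 kJ/mol.
CH3 at 120° (eclipsed): Cl(0°)/CHO(0°) eclipsed 11.1; SH(120°)/CH3(120°) eclipsed 10.3; H(240°)/COOH(240°) eclipsed 6.0 → 27.4 kJ/mol.
CH3 at 180° (staggered): Cl(0°)/COOH(300°) gauche 2.6; Cl(0°)/CHO(60°) gauche 3.1; SH(120°)/CH3(180°) gauche 3.3; SH(120°)/CHO(60°) gauche 3.9 → 12.9 kJ/mol.
CH3 at 240° (eclipsed): Cl(0°)/COOH(0°) eclipsed 9.1; SH(120°)/CHO(120°) eclipsed 10.0; H(240°)/CH3(240°) eclipsed 7.2 → 26.3 kJ/mol.
CH3 at 300° (staggered): Cl(0°)/CH3(300°) gauche 3.6; Cl(0°)/COOH(60°) gauche 2.6; SH(120°)/COOH(60°) gauche 3.1; SH(120°)/CHO(180°) gauche 3.9 → 13.2 kJ/mol.
The maximum (28.3 kJ/mol) occurs with CH3 at 0°.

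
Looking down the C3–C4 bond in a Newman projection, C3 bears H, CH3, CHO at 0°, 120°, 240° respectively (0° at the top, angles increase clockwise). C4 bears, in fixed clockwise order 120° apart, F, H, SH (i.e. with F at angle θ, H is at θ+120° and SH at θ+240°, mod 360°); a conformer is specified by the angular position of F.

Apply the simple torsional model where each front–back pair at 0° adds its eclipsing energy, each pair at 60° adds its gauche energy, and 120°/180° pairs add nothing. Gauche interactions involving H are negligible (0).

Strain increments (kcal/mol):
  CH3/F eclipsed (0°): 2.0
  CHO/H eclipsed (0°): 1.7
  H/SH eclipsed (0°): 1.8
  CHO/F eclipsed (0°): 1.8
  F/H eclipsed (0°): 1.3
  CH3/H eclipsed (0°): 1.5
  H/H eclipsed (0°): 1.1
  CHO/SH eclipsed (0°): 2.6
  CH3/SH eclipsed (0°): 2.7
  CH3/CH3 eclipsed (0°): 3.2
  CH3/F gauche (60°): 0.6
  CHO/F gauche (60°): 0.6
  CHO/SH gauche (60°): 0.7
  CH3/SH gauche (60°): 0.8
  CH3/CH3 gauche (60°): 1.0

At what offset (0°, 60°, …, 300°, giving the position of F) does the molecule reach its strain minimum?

60°

F at 0° (eclipsed): H(0°)/F(0°) eclipsed 1.3; CH3(120°)/H(120°) eclipsed 1.5; CHO(240°)/SH(240°) eclipsed 2.6 → 5.4 kcal/mol.
F at 60° (staggered): CH3(120°)/F(60°) gauche 0.6; CHO(240°)/SH(300°) gauche 0.7 → 1.3 kcal/mol.
F at 120° (eclipsed): H(0°)/SH(0°) eclipsed 1.8; CH3(120°)/F(120°) eclipsed 2.0; CHO(240°)/H(240°) eclipsed 1.7 → 5.5 kcal/mol.
F at 180° (staggered): CH3(120°)/F(180°) gauche 0.6; CH3(120°)/SH(60°) gauche 0.8; CHO(240°)/F(180°) gauche 0.6 → 2.0 kcal/mol.
F at 240° (eclipsed): H(0°)/H(0°) eclipsed 1.1; CH3(120°)/SH(120°) eclipsed 2.7; CHO(240°)/F(240°) eclipsed 1.8 → 5.6 kcal/mol.
F at 300° (staggered): CH3(120°)/SH(180°) gauche 0.8; CHO(240°)/F(300°) gauche 0.6; CHO(240°)/SH(180°) gauche 0.7 → 2.1 kcal/mol.
The minimum (1.3 kcal/mol) occurs with F at 60°.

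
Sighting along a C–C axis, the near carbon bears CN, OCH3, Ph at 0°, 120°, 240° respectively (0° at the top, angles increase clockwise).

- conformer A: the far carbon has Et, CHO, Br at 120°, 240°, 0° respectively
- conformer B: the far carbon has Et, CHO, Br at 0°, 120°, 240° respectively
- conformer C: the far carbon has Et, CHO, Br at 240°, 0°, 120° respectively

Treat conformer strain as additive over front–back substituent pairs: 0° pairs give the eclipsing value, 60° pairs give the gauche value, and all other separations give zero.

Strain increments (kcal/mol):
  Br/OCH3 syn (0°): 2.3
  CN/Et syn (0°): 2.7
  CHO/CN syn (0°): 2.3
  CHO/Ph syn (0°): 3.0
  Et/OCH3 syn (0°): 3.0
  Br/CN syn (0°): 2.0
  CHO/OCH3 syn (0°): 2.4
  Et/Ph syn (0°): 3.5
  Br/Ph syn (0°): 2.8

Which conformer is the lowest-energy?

B

A (eclipsed): CN–Br eclipsed, OCH3–Et eclipsed, Ph–CHO eclipsed; 2.0 + 3.0 + 3.0 = 8.0 kcal/mol.
B (eclipsed): CN–Et eclipsed, OCH3–CHO eclipsed, Ph–Br eclipsed; 2.7 + 2.4 + 2.8 = 7.9 kcal/mol.
C (eclipsed): CN–CHO eclipsed, OCH3–Br eclipsed, Ph–Et eclipsed; 2.3 + 2.3 + 3.5 = 8.1 kcal/mol.
B has the lowest total (7.9 kcal/mol).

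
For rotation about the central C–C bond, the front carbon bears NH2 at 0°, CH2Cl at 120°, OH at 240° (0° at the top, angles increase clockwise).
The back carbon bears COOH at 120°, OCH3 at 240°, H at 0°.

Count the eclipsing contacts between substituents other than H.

Non-H eclipsing pairs: CH2Cl(120°)/COOH(120°); OH(240°)/OCH3(240°) — 2 interactions.

2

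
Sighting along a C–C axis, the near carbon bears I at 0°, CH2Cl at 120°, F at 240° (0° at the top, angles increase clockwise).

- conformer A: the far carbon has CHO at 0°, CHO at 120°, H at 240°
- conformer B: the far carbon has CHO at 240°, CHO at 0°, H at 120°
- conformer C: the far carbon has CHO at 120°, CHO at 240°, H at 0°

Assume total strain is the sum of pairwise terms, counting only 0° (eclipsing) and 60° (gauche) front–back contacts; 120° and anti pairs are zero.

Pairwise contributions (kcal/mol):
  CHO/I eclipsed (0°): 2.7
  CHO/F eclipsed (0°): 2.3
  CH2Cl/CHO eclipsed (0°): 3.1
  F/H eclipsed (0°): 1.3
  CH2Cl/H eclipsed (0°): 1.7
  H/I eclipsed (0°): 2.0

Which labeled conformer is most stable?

A (eclipsed): I–CHO eclipsed, CH2Cl–CHO eclipsed, F–H eclipsed; 2.7 + 3.1 + 1.3 = 7.1 kcal/mol.
B (eclipsed): I–CHO eclipsed, CH2Cl–H eclipsed, F–CHO eclipsed; 2.7 + 1.7 + 2.3 = 6.7 kcal/mol.
C (eclipsed): I–H eclipsed, CH2Cl–CHO eclipsed, F–CHO eclipsed; 2.0 + 3.1 + 2.3 = 7.4 kcal/mol.
B has the lowest total (6.7 kcal/mol).

B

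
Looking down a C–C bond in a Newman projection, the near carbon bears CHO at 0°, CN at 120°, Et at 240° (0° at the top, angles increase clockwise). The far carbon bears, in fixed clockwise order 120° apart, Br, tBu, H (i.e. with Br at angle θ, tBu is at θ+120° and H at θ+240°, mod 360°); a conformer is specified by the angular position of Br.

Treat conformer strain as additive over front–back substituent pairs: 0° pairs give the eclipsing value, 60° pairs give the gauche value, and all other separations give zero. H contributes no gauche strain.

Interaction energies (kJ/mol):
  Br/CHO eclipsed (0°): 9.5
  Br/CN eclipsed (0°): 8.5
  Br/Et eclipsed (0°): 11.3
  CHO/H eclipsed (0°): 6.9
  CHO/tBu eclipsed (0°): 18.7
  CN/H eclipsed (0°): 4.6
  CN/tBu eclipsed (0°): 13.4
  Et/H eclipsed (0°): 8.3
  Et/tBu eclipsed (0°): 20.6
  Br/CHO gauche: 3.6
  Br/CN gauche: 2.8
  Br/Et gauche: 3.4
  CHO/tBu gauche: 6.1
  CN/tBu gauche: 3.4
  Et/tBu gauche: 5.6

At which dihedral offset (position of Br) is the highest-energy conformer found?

120°

Br at 0° (eclipsed): CHO(0°)/Br(0°) eclipsed 9.5; CN(120°)/tBu(120°) eclipsed 13.4; Et(240°)/H(240°) eclipsed 8.3 → 31.2 kJ/mol.
Br at 60° (staggered): CHO(0°)/Br(60°) gauche 3.6; CN(120°)/Br(60°) gauche 2.8; CN(120°)/tBu(180°) gauche 3.4; Et(240°)/tBu(180°) gauche 5.6 → 15.4 kJ/mol.
Br at 120° (eclipsed): CHO(0°)/H(0°) eclipsed 6.9; CN(120°)/Br(120°) eclipsed 8.5; Et(240°)/tBu(240°) eclipsed 20.6 → 36.0 kJ/mol.
Br at 180° (staggered): CHO(0°)/tBu(300°) gauche 6.1; CN(120°)/Br(180°) gauche 2.8; Et(240°)/Br(180°) gauche 3.4; Et(240°)/tBu(300°) gauche 5.6 → 17.9 kJ/mol.
Br at 240° (eclipsed): CHO(0°)/tBu(0°) eclipsed 18.7; CN(120°)/H(120°) eclipsed 4.6; Et(240°)/Br(240°) eclipsed 11.3 → 34.6 kJ/mol.
Br at 300° (staggered): CHO(0°)/Br(300°) gauche 3.6; CHO(0°)/tBu(60°) gauche 6.1; CN(120°)/tBu(60°) gauche 3.4; Et(240°)/Br(300°) gauche 3.4 → 16.5 kJ/mol.
The maximum (36.0 kJ/mol) occurs with Br at 120°.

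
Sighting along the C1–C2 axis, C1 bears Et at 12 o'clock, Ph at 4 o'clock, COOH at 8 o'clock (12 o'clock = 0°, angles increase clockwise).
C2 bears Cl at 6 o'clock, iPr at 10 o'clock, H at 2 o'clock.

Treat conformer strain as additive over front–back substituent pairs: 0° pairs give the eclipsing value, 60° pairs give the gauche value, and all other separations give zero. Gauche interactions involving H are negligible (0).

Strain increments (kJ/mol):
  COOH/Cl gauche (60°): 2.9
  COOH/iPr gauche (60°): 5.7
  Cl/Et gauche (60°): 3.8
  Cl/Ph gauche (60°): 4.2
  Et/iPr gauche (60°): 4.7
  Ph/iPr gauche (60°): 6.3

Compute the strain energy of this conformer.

This conformer is staggered. Et at 0° is gauche with iPr at 300° (4.7); Ph at 120° is gauche with Cl at 180° (4.2); COOH at 240° is gauche with Cl at 180° (2.9); COOH at 240° is gauche with iPr at 300° (5.7). Total 17.5 kJ/mol.

17.5 kJ/mol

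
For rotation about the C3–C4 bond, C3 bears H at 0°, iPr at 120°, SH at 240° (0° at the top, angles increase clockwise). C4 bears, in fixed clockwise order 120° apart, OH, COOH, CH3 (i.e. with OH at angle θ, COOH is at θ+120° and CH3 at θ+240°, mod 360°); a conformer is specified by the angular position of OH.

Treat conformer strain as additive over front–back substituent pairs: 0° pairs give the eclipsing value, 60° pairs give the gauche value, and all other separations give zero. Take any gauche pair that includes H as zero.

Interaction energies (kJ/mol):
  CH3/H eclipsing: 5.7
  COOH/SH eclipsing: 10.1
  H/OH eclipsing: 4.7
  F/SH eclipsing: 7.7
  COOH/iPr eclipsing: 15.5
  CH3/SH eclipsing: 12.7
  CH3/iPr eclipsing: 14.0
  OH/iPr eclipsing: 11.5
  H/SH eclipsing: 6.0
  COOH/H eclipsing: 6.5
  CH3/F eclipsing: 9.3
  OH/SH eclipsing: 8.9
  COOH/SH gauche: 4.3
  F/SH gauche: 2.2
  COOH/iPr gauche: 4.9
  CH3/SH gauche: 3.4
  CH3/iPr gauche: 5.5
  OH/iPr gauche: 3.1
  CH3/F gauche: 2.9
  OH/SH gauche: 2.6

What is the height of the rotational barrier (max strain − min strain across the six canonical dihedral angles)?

17.4 kJ/mol

OH at 0° (eclipsed): H–OH eclipsed, iPr–COOH eclipsed, SH–CH3 eclipsed; 4.7 + 15.5 + 12.7 = 32.9 kJ/mol.
OH at 60° (staggered): iPr–OH gauche, iPr–COOH gauche, SH–COOH gauche, SH–CH3 gauche; 3.1 + 4.9 + 4.3 + 3.4 = 15.7 kJ/mol.
OH at 120° (eclipsed): H–CH3 eclipsed, iPr–OH eclipsed, SH–COOH eclipsed; 5.7 + 11.5 + 10.1 = 27.3 kJ/mol.
OH at 180° (staggered): iPr–OH gauche, iPr–CH3 gauche, SH–OH gauche, SH–COOH gauche; 3.1 + 5.5 + 2.6 + 4.3 = 15.5 kJ/mol.
OH at 240° (eclipsed): H–COOH eclipsed, iPr–CH3 eclipsed, SH–OH eclipsed; 6.5 + 14.0 + 8.9 = 29.4 kJ/mol.
OH at 300° (staggered): iPr–COOH gauche, iPr–CH3 gauche, SH–OH gauche, SH–CH3 gauche; 4.9 + 5.5 + 2.6 + 3.4 = 16.4 kJ/mol.
Max at 0° (32.9 kJ/mol), min at 180° (15.5 kJ/mol); barrier = 17.4 kJ/mol.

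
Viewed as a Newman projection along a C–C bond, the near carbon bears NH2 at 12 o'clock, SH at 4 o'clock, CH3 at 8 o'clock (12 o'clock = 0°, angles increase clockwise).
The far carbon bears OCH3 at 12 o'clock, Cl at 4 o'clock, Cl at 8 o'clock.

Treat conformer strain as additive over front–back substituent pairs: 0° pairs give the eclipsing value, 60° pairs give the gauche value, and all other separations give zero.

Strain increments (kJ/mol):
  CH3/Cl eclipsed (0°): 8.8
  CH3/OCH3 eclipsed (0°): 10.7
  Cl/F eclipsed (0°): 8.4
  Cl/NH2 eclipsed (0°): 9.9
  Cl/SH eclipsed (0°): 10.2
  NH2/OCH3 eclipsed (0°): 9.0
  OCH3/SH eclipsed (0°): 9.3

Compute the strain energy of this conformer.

This conformer (eclipsed): NH2(0°)/OCH3(0°) eclipsed 9.0; SH(120°)/Cl(120°) eclipsed 10.2; CH3(240°)/Cl(240°) eclipsed 8.8 → 28.0 kJ/mol.

28.0 kJ/mol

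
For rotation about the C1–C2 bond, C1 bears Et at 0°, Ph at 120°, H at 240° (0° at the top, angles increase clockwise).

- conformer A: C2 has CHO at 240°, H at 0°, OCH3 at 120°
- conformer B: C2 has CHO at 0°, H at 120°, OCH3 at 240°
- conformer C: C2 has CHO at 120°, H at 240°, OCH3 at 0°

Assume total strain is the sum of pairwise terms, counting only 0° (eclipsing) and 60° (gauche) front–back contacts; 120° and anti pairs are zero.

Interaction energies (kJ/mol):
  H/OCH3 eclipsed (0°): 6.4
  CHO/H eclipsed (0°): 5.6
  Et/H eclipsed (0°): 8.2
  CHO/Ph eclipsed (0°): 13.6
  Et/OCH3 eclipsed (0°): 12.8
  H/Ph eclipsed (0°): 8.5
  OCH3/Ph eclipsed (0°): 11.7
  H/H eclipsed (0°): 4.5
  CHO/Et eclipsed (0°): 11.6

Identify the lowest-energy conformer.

A

A (eclipsed): Et(0°)/H(0°) eclipsed 8.2; Ph(120°)/OCH3(120°) eclipsed 11.7; H(240°)/CHO(240°) eclipsed 5.6 → 25.5 kJ/mol.
B (eclipsed): Et(0°)/CHO(0°) eclipsed 11.6; Ph(120°)/H(120°) eclipsed 8.5; H(240°)/OCH3(240°) eclipsed 6.4 → 26.5 kJ/mol.
C (eclipsed): Et(0°)/OCH3(0°) eclipsed 12.8; Ph(120°)/CHO(120°) eclipsed 13.6; H(240°)/H(240°) eclipsed 4.5 → 30.9 kJ/mol.
A has the lowest total (25.5 kJ/mol).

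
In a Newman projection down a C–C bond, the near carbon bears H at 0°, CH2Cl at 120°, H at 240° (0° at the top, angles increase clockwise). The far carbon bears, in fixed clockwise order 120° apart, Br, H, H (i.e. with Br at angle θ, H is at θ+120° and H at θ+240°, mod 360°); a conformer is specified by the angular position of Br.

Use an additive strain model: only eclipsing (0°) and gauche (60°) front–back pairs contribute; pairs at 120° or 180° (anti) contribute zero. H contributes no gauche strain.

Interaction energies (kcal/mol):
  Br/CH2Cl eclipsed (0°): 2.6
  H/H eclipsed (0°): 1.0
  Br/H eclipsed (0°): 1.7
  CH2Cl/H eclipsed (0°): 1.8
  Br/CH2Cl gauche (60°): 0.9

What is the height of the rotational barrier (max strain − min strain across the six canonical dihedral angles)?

Br at 0° (eclipsed): H–Br eclipsed, CH2Cl–H eclipsed, H–H eclipsed; 1.7 + 1.8 + 1.0 = 4.5 kcal/mol.
Br at 60° (staggered): CH2Cl–Br gauche; 0.9 = 0.9 kcal/mol.
Br at 120° (eclipsed): H–H eclipsed, CH2Cl–Br eclipsed, H–H eclipsed; 1.0 + 2.6 + 1.0 = 4.6 kcal/mol.
Br at 180° (staggered): CH2Cl–Br gauche; 0.9 = 0.9 kcal/mol.
Br at 240° (eclipsed): H–H eclipsed, CH2Cl–H eclipsed, H–Br eclipsed; 1.0 + 1.8 + 1.7 = 4.5 kcal/mol.
Br at 300° (staggered): no non-H gauche contacts → 0.0 kcal/mol.
Max at 120° (4.6 kcal/mol), min at 300° (0.0 kcal/mol); barrier = 4.6 kcal/mol.

4.6 kcal/mol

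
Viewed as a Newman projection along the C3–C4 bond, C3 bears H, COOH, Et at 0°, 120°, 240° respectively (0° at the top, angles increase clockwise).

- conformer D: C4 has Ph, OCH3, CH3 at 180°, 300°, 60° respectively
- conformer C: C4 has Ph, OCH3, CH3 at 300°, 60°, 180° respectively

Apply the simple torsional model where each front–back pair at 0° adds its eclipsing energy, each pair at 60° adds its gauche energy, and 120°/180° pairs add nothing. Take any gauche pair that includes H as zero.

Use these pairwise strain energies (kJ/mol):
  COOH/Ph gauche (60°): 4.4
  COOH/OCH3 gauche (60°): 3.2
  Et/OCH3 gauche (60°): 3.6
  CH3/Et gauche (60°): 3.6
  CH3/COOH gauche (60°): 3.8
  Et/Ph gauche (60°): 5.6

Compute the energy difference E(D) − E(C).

+1.2 kJ/mol

D (staggered): COOH–Ph gauche, COOH–CH3 gauche, Et–Ph gauche, Et–OCH3 gauche; 4.4 + 3.8 + 5.6 + 3.6 = 17.4 kJ/mol.
C (staggered): COOH–OCH3 gauche, COOH–CH3 gauche, Et–Ph gauche, Et–CH3 gauche; 3.2 + 3.8 + 5.6 + 3.6 = 16.2 kJ/mol.
E(D) − E(C) = 17.4 − 16.2 = +1.2 kJ/mol.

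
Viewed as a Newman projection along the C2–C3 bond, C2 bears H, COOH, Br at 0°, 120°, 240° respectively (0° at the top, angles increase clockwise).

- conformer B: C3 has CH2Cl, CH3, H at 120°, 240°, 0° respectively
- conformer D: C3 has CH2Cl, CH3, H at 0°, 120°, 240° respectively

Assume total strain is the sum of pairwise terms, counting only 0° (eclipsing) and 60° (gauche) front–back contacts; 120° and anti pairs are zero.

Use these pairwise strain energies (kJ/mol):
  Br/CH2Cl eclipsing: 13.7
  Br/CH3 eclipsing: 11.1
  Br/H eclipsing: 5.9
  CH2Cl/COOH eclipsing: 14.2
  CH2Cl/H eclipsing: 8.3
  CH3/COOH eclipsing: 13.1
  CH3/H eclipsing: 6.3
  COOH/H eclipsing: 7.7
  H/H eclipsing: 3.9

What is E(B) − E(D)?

B (eclipsed): H–H eclipsed, COOH–CH2Cl eclipsed, Br–CH3 eclipsed; 3.9 + 14.2 + 11.1 = 29.2 kJ/mol.
D (eclipsed): H–CH2Cl eclipsed, COOH–CH3 eclipsed, Br–H eclipsed; 8.3 + 13.1 + 5.9 = 27.3 kJ/mol.
E(B) − E(D) = 29.2 − 27.3 = +1.9 kJ/mol.

+1.9 kJ/mol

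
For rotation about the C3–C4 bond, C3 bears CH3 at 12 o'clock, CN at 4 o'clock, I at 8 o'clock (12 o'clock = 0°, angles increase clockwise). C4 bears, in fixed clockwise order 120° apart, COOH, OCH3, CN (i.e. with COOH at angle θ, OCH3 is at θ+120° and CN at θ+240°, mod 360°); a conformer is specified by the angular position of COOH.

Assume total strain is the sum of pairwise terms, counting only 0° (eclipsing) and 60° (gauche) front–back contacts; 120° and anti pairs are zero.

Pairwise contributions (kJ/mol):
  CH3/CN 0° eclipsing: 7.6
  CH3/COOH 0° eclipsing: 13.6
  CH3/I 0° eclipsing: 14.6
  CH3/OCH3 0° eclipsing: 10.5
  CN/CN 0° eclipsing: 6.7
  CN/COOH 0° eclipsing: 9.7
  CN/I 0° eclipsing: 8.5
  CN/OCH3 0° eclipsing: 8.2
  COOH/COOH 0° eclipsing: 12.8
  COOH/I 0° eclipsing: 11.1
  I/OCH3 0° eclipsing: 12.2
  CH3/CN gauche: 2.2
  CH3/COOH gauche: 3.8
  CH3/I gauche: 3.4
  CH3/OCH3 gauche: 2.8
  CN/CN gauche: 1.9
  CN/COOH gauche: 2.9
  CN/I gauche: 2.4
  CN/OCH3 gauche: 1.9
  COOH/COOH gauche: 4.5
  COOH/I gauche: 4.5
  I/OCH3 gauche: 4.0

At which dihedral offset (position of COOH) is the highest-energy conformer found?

0°

COOH at 0° (eclipsed): CH3(0°)/COOH(0°) eclipsed 13.6; CN(120°)/OCH3(120°) eclipsed 8.2; I(240°)/CN(240°) eclipsed 8.5 → 30.3 kJ/mol.
COOH at 60° (staggered): CH3(0°)/COOH(60°) gauche 3.8; CH3(0°)/CN(300°) gauche 2.2; CN(120°)/COOH(60°) gauche 2.9; CN(120°)/OCH3(180°) gauche 1.9; I(240°)/OCH3(180°) gauche 4.0; I(240°)/CN(300°) gauche 2.4 → 17.2 kJ/mol.
COOH at 120° (eclipsed): CH3(0°)/CN(0°) eclipsed 7.6; CN(120°)/COOH(120°) eclipsed 9.7; I(240°)/OCH3(240°) eclipsed 12.2 → 29.5 kJ/mol.
COOH at 180° (staggered): CH3(0°)/OCH3(300°) gauche 2.8; CH3(0°)/CN(60°) gauche 2.2; CN(120°)/COOH(180°) gauche 2.9; CN(120°)/CN(60°) gauche 1.9; I(240°)/COOH(180°) gauche 4.5; I(240°)/OCH3(300°) gauche 4.0 → 18.3 kJ/mol.
COOH at 240° (eclipsed): CH3(0°)/OCH3(0°) eclipsed 10.5; CN(120°)/CN(120°) eclipsed 6.7; I(240°)/COOH(240°) eclipsed 11.1 → 28.3 kJ/mol.
COOH at 300° (staggered): CH3(0°)/COOH(300°) gauche 3.8; CH3(0°)/OCH3(60°) gauche 2.8; CN(120°)/OCH3(60°) gauche 1.9; CN(120°)/CN(180°) gauche 1.9; I(240°)/COOH(300°) gauche 4.5; I(240°)/CN(180°) gauche 2.4 → 17.3 kJ/mol.
The maximum (30.3 kJ/mol) occurs with COOH at 0°.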